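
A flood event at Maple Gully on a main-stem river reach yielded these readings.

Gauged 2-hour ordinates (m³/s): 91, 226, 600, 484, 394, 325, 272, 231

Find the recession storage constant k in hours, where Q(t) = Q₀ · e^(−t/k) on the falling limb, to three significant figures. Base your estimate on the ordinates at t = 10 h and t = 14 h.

On the falling limb, Q drops from 325 to 231 m³/s between t = 10 h and t = 14 h (Δt = 4 h).
k = −Δt / ln(Q₂/Q₁) = −4 / ln(231/325) = 11.7 h.

k ≈ 11.7 h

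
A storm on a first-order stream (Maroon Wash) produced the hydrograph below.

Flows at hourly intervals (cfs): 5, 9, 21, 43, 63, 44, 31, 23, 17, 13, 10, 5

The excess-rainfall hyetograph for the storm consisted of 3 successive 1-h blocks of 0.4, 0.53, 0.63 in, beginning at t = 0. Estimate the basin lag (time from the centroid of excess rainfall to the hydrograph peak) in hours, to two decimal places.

t_L ≈ 2.35 h

Centroid of excess rainfall: t_c = Σ P_i·t̄_i / ΣP_i = 1.6474 h (block centres at 0.5, 1.5, 2.5 h).
Hydrograph peak occurs at t = 4 h, so basin lag t_L = 4 − 1.6474 = 2.35 h.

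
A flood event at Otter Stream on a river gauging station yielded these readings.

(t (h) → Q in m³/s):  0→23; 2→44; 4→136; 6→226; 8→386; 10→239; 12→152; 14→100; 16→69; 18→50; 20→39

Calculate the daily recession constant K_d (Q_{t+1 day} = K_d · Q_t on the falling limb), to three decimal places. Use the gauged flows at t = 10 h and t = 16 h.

K_d ≈ 0.007

Between t = 10 h and t = 16 h the flow falls from 239 to 69 m³/s over 3×2 h = 6 h.
Per-interval ratio K = (69/239)^(1/3) = 0.6609; K_d = K^(24/2) = 0.007.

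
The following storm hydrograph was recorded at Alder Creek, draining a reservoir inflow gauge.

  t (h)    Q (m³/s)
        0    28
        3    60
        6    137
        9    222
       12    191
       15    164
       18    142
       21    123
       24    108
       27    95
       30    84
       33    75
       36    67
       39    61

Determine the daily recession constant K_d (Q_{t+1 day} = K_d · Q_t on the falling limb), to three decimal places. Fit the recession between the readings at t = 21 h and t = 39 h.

K_d ≈ 0.393

Between t = 21 h and t = 39 h the flow falls from 123 to 61 m³/s over 6×3 h = 18 h.
Per-interval ratio K = (61/123)^(1/6) = 0.8897; K_d = K^(24/3) = 0.393.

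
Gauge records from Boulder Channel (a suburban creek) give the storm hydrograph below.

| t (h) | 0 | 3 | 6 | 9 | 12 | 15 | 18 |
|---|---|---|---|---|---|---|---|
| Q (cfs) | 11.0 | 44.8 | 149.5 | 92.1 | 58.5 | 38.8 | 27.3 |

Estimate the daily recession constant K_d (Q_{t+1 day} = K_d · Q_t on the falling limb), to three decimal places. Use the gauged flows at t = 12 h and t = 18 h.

Between t = 12 h and t = 18 h the flow falls from 58.5 to 27.3 cfs over 2×3 h = 6 h.
Per-interval ratio K = (27.3/58.5)^(1/2) = 0.6831; K_d = K^(24/3) = 0.047.

K_d ≈ 0.047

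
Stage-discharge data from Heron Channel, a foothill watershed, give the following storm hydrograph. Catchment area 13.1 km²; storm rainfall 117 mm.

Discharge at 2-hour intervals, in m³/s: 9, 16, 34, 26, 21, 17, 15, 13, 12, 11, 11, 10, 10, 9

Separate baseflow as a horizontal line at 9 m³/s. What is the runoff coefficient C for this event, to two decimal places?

ΣQ_DR = 88.00 m³/s; V = ΣQ_DR·Δt = 6.336 × 10^5 m³.
Runoff depth d = V / A = 48.37 mm.
C = d / P = 48.37 / 117 = 0.41.

C ≈ 0.41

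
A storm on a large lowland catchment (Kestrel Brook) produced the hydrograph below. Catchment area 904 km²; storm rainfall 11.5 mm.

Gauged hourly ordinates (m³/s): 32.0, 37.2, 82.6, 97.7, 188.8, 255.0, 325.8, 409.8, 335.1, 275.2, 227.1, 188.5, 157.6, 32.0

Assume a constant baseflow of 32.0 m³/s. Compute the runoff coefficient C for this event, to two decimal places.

ΣQ_DR = 2196 m³/s; V = ΣQ_DR·Δt = 7.907 × 10^6 m³.
Runoff depth d = V / A = 8.747 mm.
C = d / P = 8.747 / 11.5 = 0.76.

C ≈ 0.76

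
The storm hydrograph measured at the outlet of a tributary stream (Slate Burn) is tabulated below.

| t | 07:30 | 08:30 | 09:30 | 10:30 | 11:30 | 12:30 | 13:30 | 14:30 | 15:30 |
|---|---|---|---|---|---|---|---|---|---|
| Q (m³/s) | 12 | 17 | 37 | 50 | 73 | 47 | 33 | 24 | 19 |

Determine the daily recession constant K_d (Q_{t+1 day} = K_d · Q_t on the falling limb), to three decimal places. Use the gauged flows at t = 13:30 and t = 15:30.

Between t = 13:30 and t = 15:30 the flow falls from 33 to 19 m³/s over 2×1 h = 2 h.
Per-interval ratio K = (19/33)^(1/2) = 0.7588; K_d = K^(24/1) = 0.001.

K_d ≈ 0.001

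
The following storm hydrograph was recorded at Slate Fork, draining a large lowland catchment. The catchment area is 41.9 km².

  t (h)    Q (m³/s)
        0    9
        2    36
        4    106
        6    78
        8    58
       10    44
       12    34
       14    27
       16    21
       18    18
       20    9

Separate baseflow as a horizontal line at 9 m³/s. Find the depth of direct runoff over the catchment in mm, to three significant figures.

d ≈ 58.6 mm

Direct runoff: 0.0, 27.0, 97.0, 69.0, 49.0, 35.0, 25.0, 18.0, 12.0, 9.0, 0.0 m³/s; ΣQ_DR = 341.0 m³/s.
V = ΣQ_DR · Δt = 341.0 × 7200 s = 2.455 × 10^6 m³.
Over A = 41.9 km², depth = V / A = 58.6 mm.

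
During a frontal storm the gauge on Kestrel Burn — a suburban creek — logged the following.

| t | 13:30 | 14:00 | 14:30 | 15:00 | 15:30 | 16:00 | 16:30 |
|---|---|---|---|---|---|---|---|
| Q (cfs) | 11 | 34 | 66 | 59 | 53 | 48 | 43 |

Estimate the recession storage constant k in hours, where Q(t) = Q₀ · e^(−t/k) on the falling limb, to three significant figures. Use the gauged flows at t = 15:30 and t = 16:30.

On the falling limb, Q drops from 53 to 43 cfs between t = 15:30 and t = 16:30 (Δt = 1 h).
k = −Δt / ln(Q₂/Q₁) = −1 / ln(43/53) = 4.78 h.

k ≈ 4.78 h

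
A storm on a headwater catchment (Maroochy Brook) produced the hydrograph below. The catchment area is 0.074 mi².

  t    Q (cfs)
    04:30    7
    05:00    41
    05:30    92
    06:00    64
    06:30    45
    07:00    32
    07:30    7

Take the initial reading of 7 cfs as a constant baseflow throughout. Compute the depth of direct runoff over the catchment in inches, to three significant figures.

d ≈ 2.50 in

Direct runoff: 0.0, 34.0, 85.0, 57.0, 38.0, 25.0, 0.0 cfs; ΣQ_DR = 239.0 cfs.
V = ΣQ_DR · Δt = 239.0 × 1800 s = 4.302 × 10^5 ft³.
Over A = 0.074 mi², depth = V / A = 2.50 in.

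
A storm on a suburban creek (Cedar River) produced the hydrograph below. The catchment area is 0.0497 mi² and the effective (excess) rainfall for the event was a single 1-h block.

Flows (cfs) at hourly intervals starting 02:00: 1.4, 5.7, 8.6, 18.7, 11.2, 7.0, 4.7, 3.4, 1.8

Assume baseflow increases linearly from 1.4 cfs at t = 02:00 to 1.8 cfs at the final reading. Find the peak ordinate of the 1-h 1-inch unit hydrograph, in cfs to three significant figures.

Direct runoff: 0.00, 4.25, 7.10, 17.15, 9.60, 5.35, 3.00, 1.65, 0.00 cfs; ΣQ_DR = 48.10 cfs, peak = 17.15 cfs.
Runoff depth d = ΣQ_DR·Δt / A = 48.10 × 3600 / (0.0497 mi²) = 1.500 in.
The 1-inch UH is the DRH scaled by (1 in)/d, so U_p = 17.15 × 1/1.500 = 11.4 cfs.

U_p ≈ 11.4 cfs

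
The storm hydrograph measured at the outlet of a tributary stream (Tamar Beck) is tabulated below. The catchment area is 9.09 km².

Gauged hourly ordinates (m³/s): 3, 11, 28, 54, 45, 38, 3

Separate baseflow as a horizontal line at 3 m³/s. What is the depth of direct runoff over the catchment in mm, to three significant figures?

Direct runoff: 0.0, 8.0, 25.0, 51.0, 42.0, 35.0, 0.0 m³/s; ΣQ_DR = 161.0 m³/s.
V = ΣQ_DR · Δt = 161.0 × 3600 s = 5.796 × 10^5 m³.
Over A = 9.09 km², depth = V / A = 63.8 mm.

d ≈ 63.8 mm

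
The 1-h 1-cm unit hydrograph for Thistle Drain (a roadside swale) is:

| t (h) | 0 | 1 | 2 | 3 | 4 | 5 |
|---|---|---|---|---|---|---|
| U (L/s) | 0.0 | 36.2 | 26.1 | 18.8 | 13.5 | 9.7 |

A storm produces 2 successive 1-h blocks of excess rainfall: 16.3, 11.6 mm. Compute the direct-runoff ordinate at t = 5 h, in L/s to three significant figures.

Q ≈ 31.5 L/s

By discrete convolution, Q_j = Σ (P_i / 10 mm) · U_{j−i}.
At t = 5 h (j=5): Q = (16.3/10)·9.7 + (11.6/10)·13.5 = 31.5 L/s.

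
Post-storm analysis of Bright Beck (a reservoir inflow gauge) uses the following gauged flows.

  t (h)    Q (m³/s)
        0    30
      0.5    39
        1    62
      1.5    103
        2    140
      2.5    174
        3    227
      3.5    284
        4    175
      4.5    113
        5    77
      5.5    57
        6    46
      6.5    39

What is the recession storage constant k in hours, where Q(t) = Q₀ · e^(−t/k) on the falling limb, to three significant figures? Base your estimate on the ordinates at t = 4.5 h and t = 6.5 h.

On the falling limb, Q drops from 113 to 39 m³/s between t = 4.5 h and t = 6.5 h (Δt = 2 h).
k = −Δt / ln(Q₂/Q₁) = −2 / ln(39/113) = 1.88 h.

k ≈ 1.88 h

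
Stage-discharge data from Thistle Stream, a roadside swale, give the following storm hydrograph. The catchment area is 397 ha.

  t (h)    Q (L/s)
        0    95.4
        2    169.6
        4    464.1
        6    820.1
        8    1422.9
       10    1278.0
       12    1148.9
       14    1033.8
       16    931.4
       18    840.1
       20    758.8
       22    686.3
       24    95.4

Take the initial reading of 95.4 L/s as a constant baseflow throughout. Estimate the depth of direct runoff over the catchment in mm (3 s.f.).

Direct runoff: 0.0, 74.2, 368.7, 724.7, 1327.5, 1182.6, 1053.5, 938.4, 836.0, 744.7, 663.4, 590.9, 0.0 L/s; ΣQ_DR = 8505 L/s.
V = ΣQ_DR · Δt = 8505 × 7200 s = 6.123 × 10^7 L.
Over A = 397 ha, depth = V / A = 15.4 mm.

d ≈ 15.4 mm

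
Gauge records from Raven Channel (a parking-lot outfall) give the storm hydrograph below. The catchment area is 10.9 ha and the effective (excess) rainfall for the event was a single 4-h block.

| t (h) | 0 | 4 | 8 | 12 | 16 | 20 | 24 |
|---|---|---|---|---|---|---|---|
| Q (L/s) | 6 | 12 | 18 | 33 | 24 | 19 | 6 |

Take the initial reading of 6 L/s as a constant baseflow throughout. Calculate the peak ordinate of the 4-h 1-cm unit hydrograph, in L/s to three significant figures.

U_p ≈ 26.9 L/s

Direct runoff: 0.0, 6.0, 12.0, 27.0, 18.0, 13.0, 0.0 L/s; ΣQ_DR = 76.00 L/s, peak = 27.0 L/s.
Runoff depth d = ΣQ_DR·Δt / A = 76.00 × 14400 / (10.9 ha) = 10.04 mm.
The 1-cm UH is the DRH scaled by (10 mm)/d, so U_p = 27.0 × 10/10.04 = 26.9 L/s.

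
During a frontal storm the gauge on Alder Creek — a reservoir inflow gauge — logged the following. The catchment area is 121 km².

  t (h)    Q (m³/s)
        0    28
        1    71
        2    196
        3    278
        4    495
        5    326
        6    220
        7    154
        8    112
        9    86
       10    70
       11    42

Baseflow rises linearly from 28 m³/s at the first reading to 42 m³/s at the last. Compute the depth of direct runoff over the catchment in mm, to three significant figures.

d ≈ 49.3 mm

Direct runoff: 0.00, 41.73, 165.45, 246.18, 461.91, 291.64, 184.36, 117.09, 73.82, 46.55, 29.27, 0.00 m³/s; ΣQ_DR = 1658 m³/s.
V = ΣQ_DR · Δt = 1658 × 3600 s = 5.969 × 10^6 m³.
Over A = 121 km², depth = V / A = 49.3 mm.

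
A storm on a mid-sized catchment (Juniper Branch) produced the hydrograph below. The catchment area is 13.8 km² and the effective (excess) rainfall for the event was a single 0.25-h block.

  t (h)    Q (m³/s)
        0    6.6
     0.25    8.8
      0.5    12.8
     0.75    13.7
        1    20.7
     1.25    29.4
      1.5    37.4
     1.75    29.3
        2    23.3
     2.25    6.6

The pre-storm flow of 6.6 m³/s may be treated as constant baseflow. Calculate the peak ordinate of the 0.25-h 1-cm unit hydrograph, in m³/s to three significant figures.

Direct runoff: 0.0, 2.2, 6.2, 7.1, 14.1, 22.8, 30.8, 22.7, 16.7, 0.0 m³/s; ΣQ_DR = 122.6 m³/s, peak = 30.8 m³/s.
Runoff depth d = ΣQ_DR·Δt / A = 122.6 × 900 / (13.8 km²) = 7.996 mm.
The 1-cm UH is the DRH scaled by (10 mm)/d, so U_p = 30.8 × 10/7.996 = 38.5 m³/s.

U_p ≈ 38.5 m³/s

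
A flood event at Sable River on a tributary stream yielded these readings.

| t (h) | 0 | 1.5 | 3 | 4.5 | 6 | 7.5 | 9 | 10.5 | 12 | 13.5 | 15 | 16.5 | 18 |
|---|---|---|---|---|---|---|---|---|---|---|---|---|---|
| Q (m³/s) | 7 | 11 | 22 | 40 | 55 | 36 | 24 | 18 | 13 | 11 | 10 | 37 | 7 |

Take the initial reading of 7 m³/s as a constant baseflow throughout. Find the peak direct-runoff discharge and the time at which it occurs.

Q_p = 48.0 m³/s at t = 6 h

Subtracting baseflow gives direct-runoff ordinates: 0.0, 4.0, 15.0, 33.0, 48.0, 29.0, 17.0, 11.0, 6.0, 4.0, 3.0, 30.0, 0.0 m³/s.
The maximum is 48.0 m³/s, occurring at the reading for t = 6 h.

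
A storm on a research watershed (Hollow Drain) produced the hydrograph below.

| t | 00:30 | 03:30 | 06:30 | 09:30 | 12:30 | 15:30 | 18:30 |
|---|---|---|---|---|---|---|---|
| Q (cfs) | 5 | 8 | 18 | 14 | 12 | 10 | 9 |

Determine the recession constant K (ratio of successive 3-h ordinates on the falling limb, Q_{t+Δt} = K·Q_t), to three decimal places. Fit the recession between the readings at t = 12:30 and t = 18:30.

Using the recession-limb readings at t = 12:30 and t = 18:30: Q falls from 12 to 9 cfs over 2 intervals.
K = (Q₂/Q₁)^(1/2) = (9/12)^(1/2) = 0.866.

K ≈ 0.866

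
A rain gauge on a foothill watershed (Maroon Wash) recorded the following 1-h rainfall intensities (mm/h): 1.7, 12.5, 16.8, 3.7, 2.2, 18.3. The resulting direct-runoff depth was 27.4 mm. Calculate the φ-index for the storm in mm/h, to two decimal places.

φ ≈ 6.73 mm/h

Only the 3 blocks with intensity above φ contribute runoff: 12.5, 16.8, 18.3 mm/h.
Σ(I−φ)·Δt = d  ⇒  (12.5+16.8+18.3 − 3φ)·1 = 27.4
φ = (47.60 − 27.4/1) / 3 = 6.73 mm/h.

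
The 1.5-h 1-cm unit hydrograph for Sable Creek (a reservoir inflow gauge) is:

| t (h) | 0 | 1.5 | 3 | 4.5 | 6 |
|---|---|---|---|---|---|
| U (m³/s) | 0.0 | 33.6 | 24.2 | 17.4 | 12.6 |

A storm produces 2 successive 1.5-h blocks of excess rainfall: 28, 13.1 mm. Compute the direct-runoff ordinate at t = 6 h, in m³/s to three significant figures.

Q ≈ 58.1 m³/s

By discrete convolution, Q_j = Σ (P_i / 10 mm) · U_{j−i}.
At t = 6 h (j=4): Q = (28/10)·12.6 + (13.1/10)·17.4 = 58.1 m³/s.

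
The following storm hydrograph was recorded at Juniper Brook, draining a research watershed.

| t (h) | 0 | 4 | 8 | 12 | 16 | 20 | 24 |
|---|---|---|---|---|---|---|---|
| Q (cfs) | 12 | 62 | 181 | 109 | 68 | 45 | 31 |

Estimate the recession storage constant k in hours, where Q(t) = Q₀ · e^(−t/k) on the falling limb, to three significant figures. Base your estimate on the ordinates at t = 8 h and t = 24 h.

On the falling limb, Q drops from 181 to 31 cfs between t = 8 h and t = 24 h (Δt = 16 h).
k = −Δt / ln(Q₂/Q₁) = −16 / ln(31/181) = 9.07 h.

k ≈ 9.07 h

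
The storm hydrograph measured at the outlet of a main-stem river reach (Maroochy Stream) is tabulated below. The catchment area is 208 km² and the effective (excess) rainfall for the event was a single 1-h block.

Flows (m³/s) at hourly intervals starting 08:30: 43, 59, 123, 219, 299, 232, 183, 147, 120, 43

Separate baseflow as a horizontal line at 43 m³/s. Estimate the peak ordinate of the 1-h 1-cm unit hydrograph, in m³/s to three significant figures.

U_p ≈ 142 m³/s

Direct runoff: 0.0, 16.0, 80.0, 176.0, 256.0, 189.0, 140.0, 104.0, 77.0, 0.0 m³/s; ΣQ_DR = 1038 m³/s, peak = 256.0 m³/s.
Runoff depth d = ΣQ_DR·Δt / A = 1038 × 3600 / (208 km²) = 17.97 mm.
The 1-cm UH is the DRH scaled by (10 mm)/d, so U_p = 256.0 × 10/17.97 = 142 m³/s.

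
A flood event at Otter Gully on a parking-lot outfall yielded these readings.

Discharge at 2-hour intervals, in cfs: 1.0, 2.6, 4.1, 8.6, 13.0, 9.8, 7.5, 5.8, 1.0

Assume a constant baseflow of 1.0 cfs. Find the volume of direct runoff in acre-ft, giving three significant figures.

V ≈ 7.34 acre-ft

Direct-runoff ordinates (Q − Q_b): 0.0, 1.6, 3.1, 7.6, 12.0, 8.8, 6.5, 4.8, 0.0 cfs.
ΣQ_DR = 44.40 cfs.
With Δt = 2 h = 7200 s, V = ΣQ_DR · Δt = 44.40 × 7200 = 3.20 × 10^5 ft³ = 7.34 acre-ft.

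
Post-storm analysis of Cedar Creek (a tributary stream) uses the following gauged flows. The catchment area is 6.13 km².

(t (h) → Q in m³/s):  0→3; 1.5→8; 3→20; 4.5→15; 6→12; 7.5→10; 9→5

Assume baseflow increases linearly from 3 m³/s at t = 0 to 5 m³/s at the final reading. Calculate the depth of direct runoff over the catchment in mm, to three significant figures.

Direct runoff: 0.00, 4.67, 16.33, 11.00, 7.67, 5.33, 0.00 m³/s; ΣQ_DR = 45.00 m³/s.
V = ΣQ_DR · Δt = 45.00 × 5400 s = 2.430 × 10^5 m³.
Over A = 6.13 km², depth = V / A = 39.6 mm.

d ≈ 39.6 mm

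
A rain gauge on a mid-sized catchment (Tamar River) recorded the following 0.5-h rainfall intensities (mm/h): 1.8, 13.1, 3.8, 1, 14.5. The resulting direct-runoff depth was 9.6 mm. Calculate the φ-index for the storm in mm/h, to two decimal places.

φ ≈ 4.20 mm/h

Only the 2 blocks with intensity above φ contribute runoff: 13.1, 14.5 mm/h.
Σ(I−φ)·Δt = d  ⇒  (13.1+14.5 − 2φ)·0.5 = 9.6
φ = (27.60 − 9.6/0.5) / 2 = 4.20 mm/h.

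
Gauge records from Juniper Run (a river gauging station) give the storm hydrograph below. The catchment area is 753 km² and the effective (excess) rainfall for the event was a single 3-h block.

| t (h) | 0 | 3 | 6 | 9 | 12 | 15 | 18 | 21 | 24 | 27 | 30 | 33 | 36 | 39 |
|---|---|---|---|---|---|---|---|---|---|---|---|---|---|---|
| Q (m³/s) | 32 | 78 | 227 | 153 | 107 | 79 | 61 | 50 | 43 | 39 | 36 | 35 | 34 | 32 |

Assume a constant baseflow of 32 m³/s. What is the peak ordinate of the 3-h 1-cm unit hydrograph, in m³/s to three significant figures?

Direct runoff: 0.0, 46.0, 195.0, 121.0, 75.0, 47.0, 29.0, 18.0, 11.0, 7.0, 4.0, 3.0, 2.0, 0.0 m³/s; ΣQ_DR = 558.0 m³/s, peak = 195.0 m³/s.
Runoff depth d = ΣQ_DR·Δt / A = 558.0 × 10800 / (753 km²) = 8.003 mm.
The 1-cm UH is the DRH scaled by (10 mm)/d, so U_p = 195.0 × 10/8.003 = 244 m³/s.

U_p ≈ 244 m³/s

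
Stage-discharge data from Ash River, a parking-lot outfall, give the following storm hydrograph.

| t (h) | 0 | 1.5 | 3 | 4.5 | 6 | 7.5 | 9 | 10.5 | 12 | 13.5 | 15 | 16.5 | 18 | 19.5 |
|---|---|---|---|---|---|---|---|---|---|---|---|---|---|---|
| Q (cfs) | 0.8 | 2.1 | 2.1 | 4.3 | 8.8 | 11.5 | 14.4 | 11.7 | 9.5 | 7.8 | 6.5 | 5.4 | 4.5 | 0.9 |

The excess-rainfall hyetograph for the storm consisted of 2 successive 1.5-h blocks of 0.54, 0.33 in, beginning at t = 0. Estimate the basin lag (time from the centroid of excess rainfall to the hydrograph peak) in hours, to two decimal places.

t_L ≈ 7.68 h

Centroid of excess rainfall: t_c = Σ P_i·t̄_i / ΣP_i = 1.3190 h (block centres at 0.75, 2.25 h).
Hydrograph peak occurs at t = 9 h, so basin lag t_L = 9 − 1.3190 = 7.68 h.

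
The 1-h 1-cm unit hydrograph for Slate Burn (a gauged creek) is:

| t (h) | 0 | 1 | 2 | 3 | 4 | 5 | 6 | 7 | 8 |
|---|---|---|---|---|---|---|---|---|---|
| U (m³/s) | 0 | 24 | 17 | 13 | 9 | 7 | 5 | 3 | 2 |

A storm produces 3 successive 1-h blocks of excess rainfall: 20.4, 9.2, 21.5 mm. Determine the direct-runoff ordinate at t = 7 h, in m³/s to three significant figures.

By discrete convolution, Q_j = Σ (P_i / 10 mm) · U_{j−i}.
At t = 7 h (j=7): Q = (20.4/10)·3 + (9.2/10)·5 + (21.5/10)·7 = 25.8 m³/s.

Q ≈ 25.8 m³/s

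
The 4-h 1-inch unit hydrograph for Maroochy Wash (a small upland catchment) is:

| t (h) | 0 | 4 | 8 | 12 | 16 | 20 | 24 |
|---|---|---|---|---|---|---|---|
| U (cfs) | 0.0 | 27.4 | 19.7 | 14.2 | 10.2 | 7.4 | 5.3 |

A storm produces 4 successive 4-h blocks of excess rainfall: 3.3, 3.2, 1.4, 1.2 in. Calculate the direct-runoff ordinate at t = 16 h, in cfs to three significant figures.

By discrete convolution, Q_j = Σ (P_i / 1 in) · U_{j−i}.
At t = 16 h (j=4): Q = (3.3/1)·10.2 + (3.2/1)·14.2 + (1.4/1)·19.7 + (1.2/1)·27.4 = 140 cfs.

Q ≈ 140 cfs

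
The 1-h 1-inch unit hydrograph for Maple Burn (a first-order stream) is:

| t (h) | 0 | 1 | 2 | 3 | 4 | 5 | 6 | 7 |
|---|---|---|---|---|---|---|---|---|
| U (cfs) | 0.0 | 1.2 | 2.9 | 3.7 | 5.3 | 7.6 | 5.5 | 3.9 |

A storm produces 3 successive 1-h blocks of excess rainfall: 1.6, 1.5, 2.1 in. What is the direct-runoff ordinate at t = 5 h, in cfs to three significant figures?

By discrete convolution, Q_j = Σ (P_i / 1 in) · U_{j−i}.
At t = 5 h (j=5): Q = (1.6/1)·7.6 + (1.5/1)·5.3 + (2.1/1)·3.7 = 27.9 cfs.

Q ≈ 27.9 cfs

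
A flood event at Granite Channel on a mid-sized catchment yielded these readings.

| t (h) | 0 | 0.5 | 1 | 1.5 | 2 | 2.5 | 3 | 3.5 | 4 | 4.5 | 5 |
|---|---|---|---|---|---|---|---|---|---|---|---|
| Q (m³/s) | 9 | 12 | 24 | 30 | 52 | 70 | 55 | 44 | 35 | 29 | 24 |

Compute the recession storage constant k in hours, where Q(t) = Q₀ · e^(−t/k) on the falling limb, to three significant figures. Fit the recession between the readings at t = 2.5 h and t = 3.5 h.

k ≈ 2.15 h

On the falling limb, Q drops from 70 to 44 m³/s between t = 2.5 h and t = 3.5 h (Δt = 1 h).
k = −Δt / ln(Q₂/Q₁) = −1 / ln(44/70) = 2.15 h.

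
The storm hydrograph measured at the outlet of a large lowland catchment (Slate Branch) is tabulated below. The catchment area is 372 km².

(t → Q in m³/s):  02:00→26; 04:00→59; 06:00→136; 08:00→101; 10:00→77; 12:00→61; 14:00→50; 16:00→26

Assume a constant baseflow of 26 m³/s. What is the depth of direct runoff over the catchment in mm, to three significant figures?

Direct runoff: 0.0, 33.0, 110.0, 75.0, 51.0, 35.0, 24.0, 0.0 m³/s; ΣQ_DR = 328.0 m³/s.
V = ΣQ_DR · Δt = 328.0 × 7200 s = 2.362 × 10^6 m³.
Over A = 372 km², depth = V / A = 6.35 mm.

d ≈ 6.35 mm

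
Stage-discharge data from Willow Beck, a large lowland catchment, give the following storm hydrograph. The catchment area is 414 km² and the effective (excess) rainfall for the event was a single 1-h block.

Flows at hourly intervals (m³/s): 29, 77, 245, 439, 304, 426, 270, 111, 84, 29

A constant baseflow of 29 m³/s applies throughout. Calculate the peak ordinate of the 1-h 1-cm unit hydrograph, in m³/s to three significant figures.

Direct runoff: 0.0, 48.0, 216.0, 410.0, 275.0, 397.0, 241.0, 82.0, 55.0, 0.0 m³/s; ΣQ_DR = 1724 m³/s, peak = 410.0 m³/s.
Runoff depth d = ΣQ_DR·Δt / A = 1724 × 3600 / (414 km²) = 14.99 mm.
The 1-cm UH is the DRH scaled by (10 mm)/d, so U_p = 410.0 × 10/14.99 = 273 m³/s.

U_p ≈ 273 m³/s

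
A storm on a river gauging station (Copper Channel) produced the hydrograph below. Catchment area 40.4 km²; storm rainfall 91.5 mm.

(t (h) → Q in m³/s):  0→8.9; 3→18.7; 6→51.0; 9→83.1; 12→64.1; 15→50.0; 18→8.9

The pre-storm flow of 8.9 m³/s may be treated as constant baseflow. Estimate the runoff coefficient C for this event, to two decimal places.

C ≈ 0.65

ΣQ_DR = 222.4 m³/s; V = ΣQ_DR·Δt = 2.402 × 10^6 m³.
Runoff depth d = V / A = 59.45 mm.
C = d / P = 59.45 / 91.5 = 0.65.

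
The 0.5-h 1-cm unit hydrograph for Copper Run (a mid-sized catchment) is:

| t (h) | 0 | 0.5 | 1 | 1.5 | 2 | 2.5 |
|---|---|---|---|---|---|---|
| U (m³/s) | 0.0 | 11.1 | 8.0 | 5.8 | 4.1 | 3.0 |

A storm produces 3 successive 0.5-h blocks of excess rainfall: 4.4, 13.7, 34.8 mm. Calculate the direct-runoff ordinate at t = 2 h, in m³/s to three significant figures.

Q ≈ 37.6 m³/s

By discrete convolution, Q_j = Σ (P_i / 10 mm) · U_{j−i}.
At t = 2 h (j=4): Q = (4.4/10)·4.1 + (13.7/10)·5.8 + (34.8/10)·8.0 = 37.6 m³/s.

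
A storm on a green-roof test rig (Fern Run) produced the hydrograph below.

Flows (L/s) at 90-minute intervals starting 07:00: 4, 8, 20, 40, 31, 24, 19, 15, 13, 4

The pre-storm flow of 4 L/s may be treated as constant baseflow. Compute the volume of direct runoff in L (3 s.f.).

V ≈ 7.45 × 10^5 L

Direct-runoff ordinates (Q − Q_b): 0.0, 4.0, 16.0, 36.0, 27.0, 20.0, 15.0, 11.0, 9.0, 0.0 L/s.
ΣQ_DR = 138.0 L/s.
With Δt = 1.5 h = 5400 s, V = ΣQ_DR · Δt = 138.0 × 5400 = 7.45 × 10^5 L.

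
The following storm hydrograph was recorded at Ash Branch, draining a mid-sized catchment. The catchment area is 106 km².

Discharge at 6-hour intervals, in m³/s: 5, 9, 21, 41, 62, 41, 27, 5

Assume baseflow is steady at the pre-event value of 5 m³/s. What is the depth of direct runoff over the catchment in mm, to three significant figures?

Direct runoff: 0.0, 4.0, 16.0, 36.0, 57.0, 36.0, 22.0, 0.0 m³/s; ΣQ_DR = 171.0 m³/s.
V = ΣQ_DR · Δt = 171.0 × 21600 s = 3.694 × 10^6 m³.
Over A = 106 km², depth = V / A = 34.8 mm.

d ≈ 34.8 mm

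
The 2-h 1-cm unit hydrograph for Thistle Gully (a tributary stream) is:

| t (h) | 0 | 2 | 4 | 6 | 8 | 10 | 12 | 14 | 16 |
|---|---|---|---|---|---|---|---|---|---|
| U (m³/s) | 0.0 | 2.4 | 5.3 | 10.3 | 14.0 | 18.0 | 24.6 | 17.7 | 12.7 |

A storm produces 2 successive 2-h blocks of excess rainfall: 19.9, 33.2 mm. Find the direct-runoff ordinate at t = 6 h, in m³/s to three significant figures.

By discrete convolution, Q_j = Σ (P_i / 10 mm) · U_{j−i}.
At t = 6 h (j=3): Q = (19.9/10)·10.3 + (33.2/10)·5.3 = 38.1 m³/s.

Q ≈ 38.1 m³/s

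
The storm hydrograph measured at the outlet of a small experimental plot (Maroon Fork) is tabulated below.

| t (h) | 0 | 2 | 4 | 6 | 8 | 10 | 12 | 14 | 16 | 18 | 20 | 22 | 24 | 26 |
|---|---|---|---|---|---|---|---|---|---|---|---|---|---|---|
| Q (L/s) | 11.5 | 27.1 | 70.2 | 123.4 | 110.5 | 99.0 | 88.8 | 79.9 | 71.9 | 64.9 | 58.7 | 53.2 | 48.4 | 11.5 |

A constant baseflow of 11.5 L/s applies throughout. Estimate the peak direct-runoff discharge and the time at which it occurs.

Q_p = 111.9 L/s at t = 6 h

Subtracting baseflow gives direct-runoff ordinates: 0.0, 15.6, 58.7, 111.9, 99.0, 87.5, 77.3, 68.4, 60.4, 53.4, 47.2, 41.7, 36.9, 0.0 L/s.
The maximum is 111.9 L/s, occurring at the reading for t = 6 h.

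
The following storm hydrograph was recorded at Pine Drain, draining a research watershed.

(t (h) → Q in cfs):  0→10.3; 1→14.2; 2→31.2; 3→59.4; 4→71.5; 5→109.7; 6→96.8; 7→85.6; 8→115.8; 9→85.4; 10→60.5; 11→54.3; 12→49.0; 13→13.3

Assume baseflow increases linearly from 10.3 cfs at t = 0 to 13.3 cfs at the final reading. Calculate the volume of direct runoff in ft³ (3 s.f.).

V ≈ 2.49 × 10^6 ft³

Direct-runoff ordinates (Q − Q_b): 0.00, 3.67, 20.44, 48.41, 60.28, 98.25, 85.12, 73.68, 103.65, 73.02, 47.89, 41.46, 35.93, 0.00 cfs.
ΣQ_DR = 691.8 cfs.
With Δt = 1 h = 3600 s, V = ΣQ_DR · Δt = 691.8 × 3600 = 2.49 × 10^6 ft³.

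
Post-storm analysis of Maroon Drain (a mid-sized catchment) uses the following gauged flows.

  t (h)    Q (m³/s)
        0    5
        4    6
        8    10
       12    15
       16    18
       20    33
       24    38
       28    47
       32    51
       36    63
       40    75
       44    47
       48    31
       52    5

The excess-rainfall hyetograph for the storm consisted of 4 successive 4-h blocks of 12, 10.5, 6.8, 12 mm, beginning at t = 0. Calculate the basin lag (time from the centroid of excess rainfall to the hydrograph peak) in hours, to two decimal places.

Centroid of excess rainfall: t_c = Σ P_i·t̄_i / ΣP_i = 7.8208 h (block centres at 2, 6, 10, 14 h).
Hydrograph peak occurs at t = 40 h, so basin lag t_L = 40 − 7.8208 = 32.18 h.

t_L ≈ 32.18 h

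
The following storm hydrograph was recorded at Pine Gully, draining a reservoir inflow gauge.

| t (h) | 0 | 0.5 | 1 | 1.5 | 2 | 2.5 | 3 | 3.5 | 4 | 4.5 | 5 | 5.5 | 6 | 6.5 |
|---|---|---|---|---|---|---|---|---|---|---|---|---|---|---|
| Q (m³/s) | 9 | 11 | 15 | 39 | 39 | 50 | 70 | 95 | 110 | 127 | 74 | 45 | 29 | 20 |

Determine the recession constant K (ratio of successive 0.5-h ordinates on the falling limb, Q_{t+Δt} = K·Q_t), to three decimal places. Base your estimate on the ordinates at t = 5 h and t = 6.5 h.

Using the recession-limb readings at t = 5 h and t = 6.5 h: Q falls from 74 to 20 m³/s over 3 intervals.
K = (Q₂/Q₁)^(1/3) = (20/74)^(1/3) = 0.647.

K ≈ 0.647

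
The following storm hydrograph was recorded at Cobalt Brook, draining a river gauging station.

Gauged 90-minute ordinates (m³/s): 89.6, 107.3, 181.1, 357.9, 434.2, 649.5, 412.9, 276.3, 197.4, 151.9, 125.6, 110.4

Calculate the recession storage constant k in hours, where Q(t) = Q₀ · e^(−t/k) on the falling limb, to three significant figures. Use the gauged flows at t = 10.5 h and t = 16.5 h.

k ≈ 6.54 h

On the falling limb, Q drops from 276.3 to 110.4 m³/s between t = 10.5 h and t = 16.5 h (Δt = 6 h).
k = −Δt / ln(Q₂/Q₁) = −6 / ln(110.4/276.3) = 6.54 h.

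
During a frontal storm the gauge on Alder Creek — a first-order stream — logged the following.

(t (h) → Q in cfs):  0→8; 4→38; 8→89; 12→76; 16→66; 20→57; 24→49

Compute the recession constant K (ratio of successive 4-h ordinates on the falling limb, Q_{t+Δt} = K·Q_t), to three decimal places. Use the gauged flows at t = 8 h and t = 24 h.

K ≈ 0.861

Using the recession-limb readings at t = 8 h and t = 24 h: Q falls from 89 to 49 cfs over 4 intervals.
K = (Q₂/Q₁)^(1/4) = (49/89)^(1/4) = 0.861.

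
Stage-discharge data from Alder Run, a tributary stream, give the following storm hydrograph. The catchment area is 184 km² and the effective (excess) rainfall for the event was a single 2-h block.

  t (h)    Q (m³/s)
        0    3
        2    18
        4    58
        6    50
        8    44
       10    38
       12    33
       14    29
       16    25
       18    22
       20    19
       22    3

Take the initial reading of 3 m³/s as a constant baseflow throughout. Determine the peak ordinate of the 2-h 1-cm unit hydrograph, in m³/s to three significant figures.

Direct runoff: 0.0, 15.0, 55.0, 47.0, 41.0, 35.0, 30.0, 26.0, 22.0, 19.0, 16.0, 0.0 m³/s; ΣQ_DR = 306.0 m³/s, peak = 55.0 m³/s.
Runoff depth d = ΣQ_DR·Δt / A = 306.0 × 7200 / (184 km²) = 11.97 mm.
The 1-cm UH is the DRH scaled by (10 mm)/d, so U_p = 55.0 × 10/11.97 = 45.9 m³/s.

U_p ≈ 45.9 m³/s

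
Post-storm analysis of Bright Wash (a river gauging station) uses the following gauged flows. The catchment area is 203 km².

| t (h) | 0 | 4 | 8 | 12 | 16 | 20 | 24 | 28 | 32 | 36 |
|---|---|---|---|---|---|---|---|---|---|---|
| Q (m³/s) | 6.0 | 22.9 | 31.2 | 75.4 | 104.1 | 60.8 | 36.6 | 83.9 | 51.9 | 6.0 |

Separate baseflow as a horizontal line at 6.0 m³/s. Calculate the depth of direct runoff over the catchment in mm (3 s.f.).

Direct runoff: 0.0, 16.9, 25.2, 69.4, 98.1, 54.8, 30.6, 77.9, 45.9, 0.0 m³/s; ΣQ_DR = 418.8 m³/s.
V = ΣQ_DR · Δt = 418.8 × 14400 s = 6.031 × 10^6 m³.
Over A = 203 km², depth = V / A = 29.7 mm.

d ≈ 29.7 mm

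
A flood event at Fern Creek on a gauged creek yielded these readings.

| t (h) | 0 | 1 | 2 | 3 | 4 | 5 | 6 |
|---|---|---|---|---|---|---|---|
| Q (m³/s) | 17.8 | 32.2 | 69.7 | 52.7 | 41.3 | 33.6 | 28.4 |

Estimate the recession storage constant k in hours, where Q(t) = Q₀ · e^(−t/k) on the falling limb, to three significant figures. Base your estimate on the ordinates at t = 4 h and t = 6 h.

On the falling limb, Q drops from 41.3 to 28.4 m³/s between t = 4 h and t = 6 h (Δt = 2 h).
k = −Δt / ln(Q₂/Q₁) = −2 / ln(28.4/41.3) = 5.34 h.

k ≈ 5.34 h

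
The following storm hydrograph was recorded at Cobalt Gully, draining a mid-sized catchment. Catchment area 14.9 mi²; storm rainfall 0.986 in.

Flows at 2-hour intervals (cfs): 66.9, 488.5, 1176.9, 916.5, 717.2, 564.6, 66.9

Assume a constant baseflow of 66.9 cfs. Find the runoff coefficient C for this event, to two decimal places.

C ≈ 0.74

ΣQ_DR = 3529 cfs; V = ΣQ_DR·Δt = 2.541 × 10^7 ft³.
Runoff depth d = V / A = 0.7341 in.
C = d / P = 0.7341 / 0.986 = 0.74.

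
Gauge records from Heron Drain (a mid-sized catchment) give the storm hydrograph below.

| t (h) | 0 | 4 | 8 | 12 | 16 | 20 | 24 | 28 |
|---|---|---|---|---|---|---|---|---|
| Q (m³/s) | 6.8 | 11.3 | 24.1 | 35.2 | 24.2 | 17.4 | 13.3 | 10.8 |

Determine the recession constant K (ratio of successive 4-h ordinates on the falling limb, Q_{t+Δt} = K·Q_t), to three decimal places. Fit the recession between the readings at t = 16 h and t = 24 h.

K ≈ 0.741

Using the recession-limb readings at t = 16 h and t = 24 h: Q falls from 24.2 to 13.3 m³/s over 2 intervals.
K = (Q₂/Q₁)^(1/2) = (13.3/24.2)^(1/2) = 0.741.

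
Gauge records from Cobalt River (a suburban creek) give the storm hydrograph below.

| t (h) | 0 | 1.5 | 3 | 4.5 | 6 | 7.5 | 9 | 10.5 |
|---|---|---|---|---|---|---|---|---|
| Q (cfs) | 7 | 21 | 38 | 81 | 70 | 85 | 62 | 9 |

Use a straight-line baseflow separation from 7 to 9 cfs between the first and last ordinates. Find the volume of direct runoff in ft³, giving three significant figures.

V ≈ 1.67 × 10^6 ft³

Direct-runoff ordinates (Q − Q_b): 0.00, 13.71, 30.43, 73.14, 61.86, 76.57, 53.29, 0.00 cfs.
ΣQ_DR = 309.0 cfs.
With Δt = 1.5 h = 5400 s, V = ΣQ_DR · Δt = 309.0 × 5400 = 1.67 × 10^6 ft³.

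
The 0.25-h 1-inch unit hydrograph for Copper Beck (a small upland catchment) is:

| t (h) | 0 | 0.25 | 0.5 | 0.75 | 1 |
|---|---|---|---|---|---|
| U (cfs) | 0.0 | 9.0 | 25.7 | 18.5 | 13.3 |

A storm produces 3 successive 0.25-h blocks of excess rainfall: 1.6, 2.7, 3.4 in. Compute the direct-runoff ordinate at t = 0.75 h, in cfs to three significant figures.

By discrete convolution, Q_j = Σ (P_i / 1 in) · U_{j−i}.
At t = 0.75 h (j=3): Q = (1.6/1)·18.5 + (2.7/1)·25.7 + (3.4/1)·9.0 = 130 cfs.

Q ≈ 130 cfs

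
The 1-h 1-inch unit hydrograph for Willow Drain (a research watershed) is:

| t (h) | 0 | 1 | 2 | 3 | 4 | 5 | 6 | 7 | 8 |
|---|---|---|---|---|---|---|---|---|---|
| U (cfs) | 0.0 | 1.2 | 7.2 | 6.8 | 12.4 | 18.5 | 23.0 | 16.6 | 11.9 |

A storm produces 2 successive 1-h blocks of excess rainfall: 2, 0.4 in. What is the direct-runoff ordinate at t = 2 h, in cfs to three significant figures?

Q ≈ 14.9 cfs

By discrete convolution, Q_j = Σ (P_i / 1 in) · U_{j−i}.
At t = 2 h (j=2): Q = (2/1)·7.2 + (0.4/1)·1.2 = 14.9 cfs.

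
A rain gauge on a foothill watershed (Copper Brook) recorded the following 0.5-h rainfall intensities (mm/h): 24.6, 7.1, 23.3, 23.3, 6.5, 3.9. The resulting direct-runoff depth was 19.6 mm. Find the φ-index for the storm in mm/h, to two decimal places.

φ ≈ 10.67 mm/h

Only the 3 blocks with intensity above φ contribute runoff: 24.6, 23.3, 23.3 mm/h.
Σ(I−φ)·Δt = d  ⇒  (24.6+23.3+23.3 − 3φ)·0.5 = 19.6
φ = (71.20 − 19.6/0.5) / 3 = 10.67 mm/h.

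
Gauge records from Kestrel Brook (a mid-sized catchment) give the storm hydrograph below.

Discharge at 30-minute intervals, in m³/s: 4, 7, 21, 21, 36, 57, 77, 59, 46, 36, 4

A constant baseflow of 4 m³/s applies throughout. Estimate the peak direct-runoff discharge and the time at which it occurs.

Subtracting baseflow gives direct-runoff ordinates: 0.0, 3.0, 17.0, 17.0, 32.0, 53.0, 73.0, 55.0, 42.0, 32.0, 0.0 m³/s.
The maximum is 73.0 m³/s, occurring at the reading for t = 3 h.

Q_p = 73.0 m³/s at t = 3 h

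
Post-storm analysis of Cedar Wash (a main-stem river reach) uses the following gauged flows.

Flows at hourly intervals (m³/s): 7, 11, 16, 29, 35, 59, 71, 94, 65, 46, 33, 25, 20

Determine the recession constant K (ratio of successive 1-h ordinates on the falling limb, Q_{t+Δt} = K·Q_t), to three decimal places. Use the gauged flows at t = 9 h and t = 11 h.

Using the recession-limb readings at t = 9 h and t = 11 h: Q falls from 46 to 25 m³/s over 2 intervals.
K = (Q₂/Q₁)^(1/2) = (25/46)^(1/2) = 0.737.

K ≈ 0.737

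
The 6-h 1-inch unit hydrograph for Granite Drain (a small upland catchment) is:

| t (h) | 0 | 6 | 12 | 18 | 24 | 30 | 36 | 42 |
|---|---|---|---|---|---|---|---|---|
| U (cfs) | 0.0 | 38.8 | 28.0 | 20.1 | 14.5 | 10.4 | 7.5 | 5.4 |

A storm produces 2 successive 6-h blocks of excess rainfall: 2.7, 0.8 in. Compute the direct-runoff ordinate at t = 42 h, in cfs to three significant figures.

By discrete convolution, Q_j = Σ (P_i / 1 in) · U_{j−i}.
At t = 42 h (j=7): Q = (2.7/1)·5.4 + (0.8/1)·7.5 = 20.6 cfs.

Q ≈ 20.6 cfs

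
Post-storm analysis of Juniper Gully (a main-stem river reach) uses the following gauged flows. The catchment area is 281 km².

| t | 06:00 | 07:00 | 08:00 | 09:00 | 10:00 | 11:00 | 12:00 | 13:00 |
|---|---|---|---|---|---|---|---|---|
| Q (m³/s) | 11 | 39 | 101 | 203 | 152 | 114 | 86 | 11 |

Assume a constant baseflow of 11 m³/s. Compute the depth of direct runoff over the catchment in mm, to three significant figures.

d ≈ 8.06 mm

Direct runoff: 0.0, 28.0, 90.0, 192.0, 141.0, 103.0, 75.0, 0.0 m³/s; ΣQ_DR = 629.0 m³/s.
V = ΣQ_DR · Δt = 629.0 × 3600 s = 2.264 × 10^6 m³.
Over A = 281 km², depth = V / A = 8.06 mm.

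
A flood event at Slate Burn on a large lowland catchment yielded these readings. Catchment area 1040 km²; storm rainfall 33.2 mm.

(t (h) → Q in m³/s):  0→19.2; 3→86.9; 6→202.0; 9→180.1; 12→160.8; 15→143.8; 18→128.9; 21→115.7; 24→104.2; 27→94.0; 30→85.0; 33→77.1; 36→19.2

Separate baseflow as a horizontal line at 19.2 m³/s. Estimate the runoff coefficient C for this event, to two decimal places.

C ≈ 0.37

ΣQ_DR = 1167 m³/s; V = ΣQ_DR·Δt = 1.261 × 10^7 m³.
Runoff depth d = V / A = 12.12 mm.
C = d / P = 12.12 / 33.2 = 0.37.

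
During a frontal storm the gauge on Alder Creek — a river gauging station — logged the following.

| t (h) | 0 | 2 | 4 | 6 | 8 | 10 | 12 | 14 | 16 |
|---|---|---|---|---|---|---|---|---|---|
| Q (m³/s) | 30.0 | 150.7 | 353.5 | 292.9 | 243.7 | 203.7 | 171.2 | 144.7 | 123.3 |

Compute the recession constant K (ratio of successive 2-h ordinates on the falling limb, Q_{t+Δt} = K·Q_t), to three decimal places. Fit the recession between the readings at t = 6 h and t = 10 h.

K ≈ 0.834

Using the recession-limb readings at t = 6 h and t = 10 h: Q falls from 292.9 to 203.7 m³/s over 2 intervals.
K = (Q₂/Q₁)^(1/2) = (203.7/292.9)^(1/2) = 0.834.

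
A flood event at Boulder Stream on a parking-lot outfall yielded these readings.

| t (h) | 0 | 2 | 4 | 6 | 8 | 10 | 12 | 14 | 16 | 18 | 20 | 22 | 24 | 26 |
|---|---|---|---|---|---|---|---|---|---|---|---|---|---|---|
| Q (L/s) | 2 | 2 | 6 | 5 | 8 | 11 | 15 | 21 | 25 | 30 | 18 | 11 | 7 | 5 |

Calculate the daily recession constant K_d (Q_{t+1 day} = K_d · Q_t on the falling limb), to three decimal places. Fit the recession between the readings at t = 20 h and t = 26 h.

Between t = 20 h and t = 26 h the flow falls from 18 to 5 L/s over 3×2 h = 6 h.
Per-interval ratio K = (5/18)^(1/3) = 0.6525; K_d = K^(24/2) = 0.006.

K_d ≈ 0.006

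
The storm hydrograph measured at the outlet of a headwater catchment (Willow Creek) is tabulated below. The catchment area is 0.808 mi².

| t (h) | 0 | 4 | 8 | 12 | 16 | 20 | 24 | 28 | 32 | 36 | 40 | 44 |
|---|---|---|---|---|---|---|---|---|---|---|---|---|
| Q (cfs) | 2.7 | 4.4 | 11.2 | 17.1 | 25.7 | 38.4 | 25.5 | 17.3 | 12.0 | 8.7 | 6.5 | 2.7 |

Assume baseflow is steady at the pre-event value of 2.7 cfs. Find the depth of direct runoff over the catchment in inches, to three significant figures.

Direct runoff: 0.0, 1.7, 8.5, 14.4, 23.0, 35.7, 22.8, 14.6, 9.3, 6.0, 3.8, 0.0 cfs; ΣQ_DR = 139.8 cfs.
V = ΣQ_DR · Δt = 139.8 × 14400 s = 2.013 × 10^6 ft³.
Over A = 0.808 mi², depth = V / A = 1.07 in.

d ≈ 1.07 in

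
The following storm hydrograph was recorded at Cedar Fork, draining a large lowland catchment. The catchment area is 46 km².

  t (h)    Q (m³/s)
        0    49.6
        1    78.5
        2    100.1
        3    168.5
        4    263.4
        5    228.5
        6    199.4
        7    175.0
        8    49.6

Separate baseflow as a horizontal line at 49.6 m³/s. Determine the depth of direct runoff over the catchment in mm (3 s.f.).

d ≈ 67.8 mm

Direct runoff: 0.0, 28.9, 50.5, 118.9, 213.8, 178.9, 149.8, 125.4, 0.0 m³/s; ΣQ_DR = 866.2 m³/s.
V = ΣQ_DR · Δt = 866.2 × 3600 s = 3.118 × 10^6 m³.
Over A = 46 km², depth = V / A = 67.8 mm.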